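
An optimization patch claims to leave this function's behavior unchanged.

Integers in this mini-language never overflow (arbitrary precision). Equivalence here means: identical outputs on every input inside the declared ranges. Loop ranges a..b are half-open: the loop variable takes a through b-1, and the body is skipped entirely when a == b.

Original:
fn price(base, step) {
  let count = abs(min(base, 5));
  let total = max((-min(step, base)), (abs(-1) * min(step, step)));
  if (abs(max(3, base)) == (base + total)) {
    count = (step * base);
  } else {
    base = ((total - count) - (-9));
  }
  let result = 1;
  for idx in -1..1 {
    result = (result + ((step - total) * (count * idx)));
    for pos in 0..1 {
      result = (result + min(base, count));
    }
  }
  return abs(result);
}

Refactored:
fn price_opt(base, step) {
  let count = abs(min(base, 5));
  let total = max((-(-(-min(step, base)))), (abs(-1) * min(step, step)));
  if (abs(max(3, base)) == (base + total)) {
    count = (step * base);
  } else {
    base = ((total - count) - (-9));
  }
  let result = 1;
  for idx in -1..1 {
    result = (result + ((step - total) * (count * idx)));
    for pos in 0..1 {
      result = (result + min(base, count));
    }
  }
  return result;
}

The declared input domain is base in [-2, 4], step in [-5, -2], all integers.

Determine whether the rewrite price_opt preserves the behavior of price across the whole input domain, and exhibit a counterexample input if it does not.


Not equivalent: base=1, step=-2 separates them (11 vs -11).
price: count=1, then total=2, then (abs(max(3, base)) == (base + total)) is true, then count=-2, then result=1, then (idx=-1), then result=-7, then (pos=0), then result=-9, then (idx=0), then result=-9, then (pos=0), then result=-11, then returns 11
price_opt: count=1, then total=2, then (abs(max(3, base)) == (base + total)) is true, then count=-2, then result=1, then (idx=-1), then result=-7, then (pos=0), then result=-9, then (idx=0), then result=-9, then (pos=0), then result=-11, then returns -11
verdict: not equivalent; witness: base=1, step=-2


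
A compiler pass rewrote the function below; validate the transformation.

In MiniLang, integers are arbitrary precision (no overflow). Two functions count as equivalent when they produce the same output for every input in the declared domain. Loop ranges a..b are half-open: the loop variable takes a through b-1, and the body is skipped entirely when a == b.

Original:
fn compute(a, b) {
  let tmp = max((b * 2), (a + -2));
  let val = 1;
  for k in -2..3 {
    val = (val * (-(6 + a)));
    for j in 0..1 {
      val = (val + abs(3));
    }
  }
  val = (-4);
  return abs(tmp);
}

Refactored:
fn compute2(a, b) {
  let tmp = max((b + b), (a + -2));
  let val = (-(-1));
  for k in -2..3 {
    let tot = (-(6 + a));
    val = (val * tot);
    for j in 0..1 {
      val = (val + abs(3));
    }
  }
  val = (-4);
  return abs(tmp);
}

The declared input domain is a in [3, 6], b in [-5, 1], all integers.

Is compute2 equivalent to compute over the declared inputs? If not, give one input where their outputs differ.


Equivalent — the differences include constant usage differs; and local variable names differ; and statement counts differ; and arithmetic usage differs, yet no declared input distinguishes the two.
Spot check at a=6, b=-5 — compute: tmp becomes 4; next val becomes 1; next at k=-2:; next val becomes -12; next at j=0:; next val becomes -9; next at k=-1:; next val becomes 108; next at j=0:; next val becomes 111; next at k=0:; next val becomes -1332; next at j=0:; next val becomes -1329; next at k=1:; next val becomes 15948; next at j=0:; next val becomes 15951; next at k=2:; next val becomes -191412; next at j=0:; next val becomes -191409; next val becomes -4; next final value 4. compute2: tmp becomes 4; next val becomes 1; next at k=-2:; next tot becomes -12; next val becomes -12; next at j=0:; next val becomes -9; next at k=-1:; next tot becomes -12; next val becomes 108; next at j=0:; next val becomes 111; next at k=0:; next tot becomes -12; next val becomes -1332; next at j=0:; next val becomes -1329; next at k=1:; next tot becomes -12; next val becomes 15948; next at j=0:; next val becomes 15951; next at k=2:; next tot becomes -12; next val becomes -191412; next at j=0:; next val becomes -191409; next val becomes -4; next final value 4. Both give 4.
An exhaustive pass over the 28 declared inputs shows identical outputs.
verdict: equivalent


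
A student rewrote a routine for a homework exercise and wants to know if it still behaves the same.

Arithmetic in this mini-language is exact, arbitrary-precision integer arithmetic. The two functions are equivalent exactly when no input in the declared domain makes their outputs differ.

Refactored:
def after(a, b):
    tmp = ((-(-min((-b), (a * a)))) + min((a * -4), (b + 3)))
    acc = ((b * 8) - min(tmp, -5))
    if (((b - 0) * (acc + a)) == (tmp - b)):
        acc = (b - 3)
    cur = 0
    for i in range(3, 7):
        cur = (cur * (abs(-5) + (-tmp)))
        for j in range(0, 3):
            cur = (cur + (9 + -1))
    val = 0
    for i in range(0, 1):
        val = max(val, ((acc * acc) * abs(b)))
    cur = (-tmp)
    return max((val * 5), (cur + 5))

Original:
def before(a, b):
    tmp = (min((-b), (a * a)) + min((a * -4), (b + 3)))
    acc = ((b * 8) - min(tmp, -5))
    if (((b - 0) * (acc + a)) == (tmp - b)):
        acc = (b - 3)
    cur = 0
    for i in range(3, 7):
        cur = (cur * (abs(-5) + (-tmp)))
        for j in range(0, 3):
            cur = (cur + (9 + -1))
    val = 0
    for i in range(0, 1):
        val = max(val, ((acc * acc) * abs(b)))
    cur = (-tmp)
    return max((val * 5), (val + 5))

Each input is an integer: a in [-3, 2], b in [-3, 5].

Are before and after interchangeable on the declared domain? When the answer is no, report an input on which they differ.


Take a=-3, b=0.
before: tmp=3, then acc=5, then (((b - 0) * (acc + a)) == (tmp - b)) is false, then cur=0, then (i=3), then cur=0, then (j=0), then cur=8, then (j=1), then cur=16, then (j=2), then cur=24, then (i=4), then cur=48, then (j=0), then cur=56, then (j=1), then cur=64, then (j=2), then cur=72, then (i=5), then cur=144, then (j=0), then cur=152, then (j=1), then cur=160, then (j=2), then cur=168, then (i=6), then cur=336, then (j=0), then cur=344, then (j=1), then cur=352, then (j=2), then cur=360, then val=0, then (i=0), then val=0, then cur=-3, then returns 5
after: tmp=3, then acc=5, then (((b - 0) * (acc + a)) == (tmp - b)) is false, then cur=0, then (i=3), then cur=0, then (j=0), then cur=8, then (j=1), then cur=16, then (j=2), then cur=24, then (i=4), then cur=48, then (j=0), then cur=56, then (j=1), then cur=64, then (j=2), then cur=72, then (i=5), then cur=144, then (j=0), then cur=152, then (j=1), then cur=160, then (j=2), then cur=168, then (i=6), then cur=336, then (j=0), then cur=344, then (j=1), then cur=352, then (j=2), then cur=360, then val=0, then (i=0), then val=0, then cur=-3, then returns 2
5 against 2: the behavior changed.
verdict: not equivalent; witness: a=-3, b=0


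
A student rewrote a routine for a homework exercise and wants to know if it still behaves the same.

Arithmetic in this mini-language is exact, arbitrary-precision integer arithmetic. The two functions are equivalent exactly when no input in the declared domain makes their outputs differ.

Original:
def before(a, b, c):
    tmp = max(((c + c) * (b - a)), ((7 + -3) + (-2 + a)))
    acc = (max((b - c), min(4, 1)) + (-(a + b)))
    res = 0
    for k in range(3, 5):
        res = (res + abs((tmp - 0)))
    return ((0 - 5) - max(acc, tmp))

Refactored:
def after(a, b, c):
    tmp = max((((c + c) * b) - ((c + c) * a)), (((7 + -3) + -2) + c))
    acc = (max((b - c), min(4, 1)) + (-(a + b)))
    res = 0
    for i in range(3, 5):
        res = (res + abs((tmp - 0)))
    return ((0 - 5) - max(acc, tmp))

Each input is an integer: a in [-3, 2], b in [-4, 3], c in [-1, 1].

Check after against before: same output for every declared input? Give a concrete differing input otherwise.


Not equivalent: a=-1, b=0, c=1 separates them (-7 vs -8).
before: tmp becomes 2; next acc becomes 2; next res becomes 0; next at k=3:; next res becomes 2; next at k=4:; next res becomes 4; next final value -7
after: tmp becomes 3; next acc becomes 2; next res becomes 0; next at i=3:; next res becomes 3; next at i=4:; next res becomes 6; next final value -8
verdict: not equivalent; witness: a=-1, b=0, c=1


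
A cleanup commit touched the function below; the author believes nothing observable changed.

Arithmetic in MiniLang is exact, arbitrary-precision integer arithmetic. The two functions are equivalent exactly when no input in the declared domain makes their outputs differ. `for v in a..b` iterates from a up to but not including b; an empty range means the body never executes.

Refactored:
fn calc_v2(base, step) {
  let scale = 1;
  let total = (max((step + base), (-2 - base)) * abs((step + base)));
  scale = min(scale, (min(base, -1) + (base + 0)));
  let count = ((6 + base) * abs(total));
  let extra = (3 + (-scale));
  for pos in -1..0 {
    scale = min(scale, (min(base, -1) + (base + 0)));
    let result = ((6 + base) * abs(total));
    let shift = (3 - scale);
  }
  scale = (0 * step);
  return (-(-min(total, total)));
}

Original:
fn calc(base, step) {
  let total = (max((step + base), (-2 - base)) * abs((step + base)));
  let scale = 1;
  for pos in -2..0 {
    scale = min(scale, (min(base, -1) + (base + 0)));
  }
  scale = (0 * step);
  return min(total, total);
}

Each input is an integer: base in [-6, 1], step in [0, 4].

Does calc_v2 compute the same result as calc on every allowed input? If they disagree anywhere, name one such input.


Differences: constant usage differs, and arithmetic usage differs, and loop structure differs, and min/max/abs usage differs, and statement counts differ, and local variable names differ — yet all 40 inputs agree.
verdict: equivalent


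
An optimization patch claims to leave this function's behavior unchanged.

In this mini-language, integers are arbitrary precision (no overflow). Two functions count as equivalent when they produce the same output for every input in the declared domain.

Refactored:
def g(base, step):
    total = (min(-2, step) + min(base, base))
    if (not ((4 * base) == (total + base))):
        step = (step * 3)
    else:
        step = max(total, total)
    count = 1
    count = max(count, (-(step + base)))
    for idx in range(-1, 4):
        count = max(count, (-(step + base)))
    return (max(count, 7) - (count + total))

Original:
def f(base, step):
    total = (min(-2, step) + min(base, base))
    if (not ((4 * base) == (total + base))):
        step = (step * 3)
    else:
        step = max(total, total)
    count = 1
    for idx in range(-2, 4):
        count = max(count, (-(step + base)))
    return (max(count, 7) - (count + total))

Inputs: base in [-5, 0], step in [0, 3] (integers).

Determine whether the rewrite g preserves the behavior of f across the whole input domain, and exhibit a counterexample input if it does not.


Side by side, the visible changes include: min/max/abs usage differs; also loop structure differs; also statement counts differ; also arithmetic usage differs.
One worked example (base=0, step=1) — f: total becomes -2; next (not ((4 * base) == (total + base))) evaluates to true; next step becomes 3; next count becomes 1; next at idx=-2:; next count becomes 1; next at idx=-1:; next count becomes 1; next at idx=0:; next count becomes 1; next at idx=1:; next count becomes 1; next at idx=2:; next count becomes 1; next at idx=3:; next count becomes 1; next final value 8; g: total becomes -2; next (not ((4 * base) == (total + base))) evaluates to true; next step becomes 3; next count becomes 1; next count becomes 1; next at idx=-1:; next count becomes 1; next at idx=0:; next count becomes 1; next at idx=1:; next count becomes 1; next at idx=2:; next count becomes 1; next at idx=3:; next count becomes 1; next final value 8; agreement on 8.
Every one of the 24 inputs gives matching results.
verdict: equivalent


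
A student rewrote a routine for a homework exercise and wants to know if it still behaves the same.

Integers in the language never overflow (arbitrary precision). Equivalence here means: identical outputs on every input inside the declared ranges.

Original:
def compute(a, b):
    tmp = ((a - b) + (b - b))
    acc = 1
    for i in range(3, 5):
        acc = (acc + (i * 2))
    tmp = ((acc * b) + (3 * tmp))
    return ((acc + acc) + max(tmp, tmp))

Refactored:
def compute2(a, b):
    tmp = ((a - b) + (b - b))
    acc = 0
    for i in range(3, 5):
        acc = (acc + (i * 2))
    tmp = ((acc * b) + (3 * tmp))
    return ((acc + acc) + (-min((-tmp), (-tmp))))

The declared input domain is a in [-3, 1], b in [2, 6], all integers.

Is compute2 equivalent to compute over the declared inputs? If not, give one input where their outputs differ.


Consider the input a=-3, b=2.
compute: tmp = -5; acc = 1; [i=3]; acc = 7; [i=4]; acc = 15; tmp = 15; return 45
compute2: tmp = -5; acc = 0; [i=3]; acc = 6; [i=4]; acc = 14; tmp = 13; return 41
45 vs 41 — the two versions disagree here.
verdict: not equivalent; witness: a=-3, b=2


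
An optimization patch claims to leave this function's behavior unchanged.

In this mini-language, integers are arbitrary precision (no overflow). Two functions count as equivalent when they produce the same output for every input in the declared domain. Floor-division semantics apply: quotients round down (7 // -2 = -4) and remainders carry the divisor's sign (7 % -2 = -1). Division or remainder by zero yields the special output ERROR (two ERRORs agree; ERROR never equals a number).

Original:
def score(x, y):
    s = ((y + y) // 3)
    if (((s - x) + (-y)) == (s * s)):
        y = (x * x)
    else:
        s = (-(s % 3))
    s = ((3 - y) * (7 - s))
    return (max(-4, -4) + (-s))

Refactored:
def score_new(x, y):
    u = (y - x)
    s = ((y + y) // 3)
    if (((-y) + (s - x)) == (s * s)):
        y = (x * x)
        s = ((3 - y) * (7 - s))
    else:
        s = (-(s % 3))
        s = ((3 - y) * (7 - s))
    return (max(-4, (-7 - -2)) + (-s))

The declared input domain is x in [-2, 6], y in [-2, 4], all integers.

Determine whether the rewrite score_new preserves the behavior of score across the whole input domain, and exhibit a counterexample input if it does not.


One difference looks behavioral, but it never changes the outcome for any declared input; all 63 inputs agree.
verdict: equivalent


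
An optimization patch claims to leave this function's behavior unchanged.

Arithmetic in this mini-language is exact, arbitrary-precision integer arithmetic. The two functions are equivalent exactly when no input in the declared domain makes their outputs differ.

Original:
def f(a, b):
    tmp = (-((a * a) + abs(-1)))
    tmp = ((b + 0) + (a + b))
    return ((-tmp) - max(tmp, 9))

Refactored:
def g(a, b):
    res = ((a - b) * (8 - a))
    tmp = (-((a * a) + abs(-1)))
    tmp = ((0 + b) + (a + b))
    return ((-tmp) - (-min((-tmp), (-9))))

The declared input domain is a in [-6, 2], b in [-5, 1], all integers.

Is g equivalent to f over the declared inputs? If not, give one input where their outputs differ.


Although statement counts differ, min/max/abs usage differs, arithmetic usage differs, local variable names differ, constant usage differs, 63/63 inputs agree.
verdict: equivalent


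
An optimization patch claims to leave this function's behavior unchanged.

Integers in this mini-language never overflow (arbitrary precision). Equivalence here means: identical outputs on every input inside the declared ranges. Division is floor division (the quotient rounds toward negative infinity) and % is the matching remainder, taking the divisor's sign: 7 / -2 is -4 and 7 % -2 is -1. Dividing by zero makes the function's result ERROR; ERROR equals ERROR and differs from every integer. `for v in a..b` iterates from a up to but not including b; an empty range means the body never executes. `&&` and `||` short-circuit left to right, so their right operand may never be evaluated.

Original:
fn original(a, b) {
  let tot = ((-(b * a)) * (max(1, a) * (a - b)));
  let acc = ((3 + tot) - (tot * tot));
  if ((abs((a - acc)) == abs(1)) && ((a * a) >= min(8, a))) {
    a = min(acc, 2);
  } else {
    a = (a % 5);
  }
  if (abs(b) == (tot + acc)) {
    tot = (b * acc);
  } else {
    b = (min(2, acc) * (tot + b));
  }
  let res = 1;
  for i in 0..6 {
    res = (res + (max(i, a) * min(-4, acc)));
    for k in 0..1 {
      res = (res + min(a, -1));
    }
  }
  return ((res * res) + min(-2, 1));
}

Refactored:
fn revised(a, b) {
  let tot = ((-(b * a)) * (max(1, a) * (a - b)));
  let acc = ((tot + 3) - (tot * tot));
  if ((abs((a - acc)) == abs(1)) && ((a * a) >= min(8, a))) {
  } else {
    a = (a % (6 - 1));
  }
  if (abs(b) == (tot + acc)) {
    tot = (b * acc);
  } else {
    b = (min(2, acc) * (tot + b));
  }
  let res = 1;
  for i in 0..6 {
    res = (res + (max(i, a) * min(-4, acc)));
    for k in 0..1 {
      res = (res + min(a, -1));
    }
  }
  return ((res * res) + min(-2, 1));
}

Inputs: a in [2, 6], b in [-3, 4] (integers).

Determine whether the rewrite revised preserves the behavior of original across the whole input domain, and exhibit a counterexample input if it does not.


Not equivalent: a=4, b=0 separates them (5927 vs 11023).
original: tot = 0; acc = 3; ((abs((a - acc)) == abs(1)) && ((a * a) >= min(8, a))) -> true; a = 2; (abs(b) == (tot + acc)) -> false; b = 0; res = 1; [i=0]; res = -7; [k=0]; res = -8; [i=1]; res = -16; [k=0]; res = -17; [i=2]; res = -25; [k=0]; res = -26; [i=3]; res = -38; [k=0]; res = -39; [i=4]; res = -55; [k=0]; res = -56; [i=5]; res = -76; [k=0]; res = -77; return 5927
revised: tot = 0; acc = 3; ((abs((a - acc)) == abs(1)) && ((a * a) >= min(8, a))) -> true; (abs(b) == (tot + acc)) -> false; b = 0; res = 1; [i=0]; res = -15; [k=0]; res = -16; [i=1]; res = -32; [k=0]; res = -33; [i=2]; res = -49; [k=0]; res = -50; [i=3]; res = -66; [k=0]; res = -67; [i=4]; res = -83; [k=0]; res = -84; [i=5]; res = -104; [k=0]; res = -105; return 11023
verdict: not equivalent; witness: a=4, b=0


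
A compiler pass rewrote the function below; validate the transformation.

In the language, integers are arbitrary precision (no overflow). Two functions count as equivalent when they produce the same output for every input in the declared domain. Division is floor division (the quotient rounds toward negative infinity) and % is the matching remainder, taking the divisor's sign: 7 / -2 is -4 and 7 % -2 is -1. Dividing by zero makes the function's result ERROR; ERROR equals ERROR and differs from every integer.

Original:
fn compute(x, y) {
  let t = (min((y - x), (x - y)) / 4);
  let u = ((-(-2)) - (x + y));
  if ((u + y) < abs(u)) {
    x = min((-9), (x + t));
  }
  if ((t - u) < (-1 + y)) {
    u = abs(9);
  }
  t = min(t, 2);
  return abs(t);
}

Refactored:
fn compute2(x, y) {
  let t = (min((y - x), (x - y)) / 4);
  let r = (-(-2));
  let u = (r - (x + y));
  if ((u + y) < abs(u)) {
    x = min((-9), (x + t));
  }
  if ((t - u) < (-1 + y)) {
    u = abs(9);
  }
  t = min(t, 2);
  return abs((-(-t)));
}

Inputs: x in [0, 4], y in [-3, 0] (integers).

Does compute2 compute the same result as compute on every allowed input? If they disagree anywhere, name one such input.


The two versions differ — the changes include statement counts differ; and local variable names differ.
Spot check at x=4, y=-3 — compute: t = -2; u = 1; ((u + y) < abs(u)) -> true; x = -9; ((t - u) < (-1 + y)) -> false; t = -2; return 2. compute2: t = -2; r = 2; u = 1; ((u + y) < abs(u)) -> true; x = -9; ((t - u) < (-1 + y)) -> false; t = -2; return 2. Both give 2.
Checked all 20 inputs in the declared domain: the outputs agree on every one.
verdict: equivalent


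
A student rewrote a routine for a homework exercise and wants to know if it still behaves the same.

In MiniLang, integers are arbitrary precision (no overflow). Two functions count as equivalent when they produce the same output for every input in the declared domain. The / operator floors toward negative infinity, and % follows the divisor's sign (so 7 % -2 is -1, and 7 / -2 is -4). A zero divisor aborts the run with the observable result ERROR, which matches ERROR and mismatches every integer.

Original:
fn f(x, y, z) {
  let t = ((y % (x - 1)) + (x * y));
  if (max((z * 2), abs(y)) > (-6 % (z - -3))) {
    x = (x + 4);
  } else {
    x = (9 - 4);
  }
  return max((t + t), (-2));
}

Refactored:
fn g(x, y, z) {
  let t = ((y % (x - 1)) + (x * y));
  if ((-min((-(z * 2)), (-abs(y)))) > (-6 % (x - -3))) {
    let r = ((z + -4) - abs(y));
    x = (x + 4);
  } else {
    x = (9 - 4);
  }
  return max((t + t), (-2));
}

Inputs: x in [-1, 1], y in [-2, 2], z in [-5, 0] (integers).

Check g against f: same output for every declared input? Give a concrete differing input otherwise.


There is a counterexample at x=-1, y=-2, z=-3: ERROR on one side, 4 on the other.
f: t = 2; division by zero -> ERROR
g: t = 2; ((-min((-(z * 2)), (-abs(y)))) > (-6 % (x - -3))) -> true; r = -9; x = 3; return 4
verdict: not equivalent; witness: x=-1, y=-2, z=-3


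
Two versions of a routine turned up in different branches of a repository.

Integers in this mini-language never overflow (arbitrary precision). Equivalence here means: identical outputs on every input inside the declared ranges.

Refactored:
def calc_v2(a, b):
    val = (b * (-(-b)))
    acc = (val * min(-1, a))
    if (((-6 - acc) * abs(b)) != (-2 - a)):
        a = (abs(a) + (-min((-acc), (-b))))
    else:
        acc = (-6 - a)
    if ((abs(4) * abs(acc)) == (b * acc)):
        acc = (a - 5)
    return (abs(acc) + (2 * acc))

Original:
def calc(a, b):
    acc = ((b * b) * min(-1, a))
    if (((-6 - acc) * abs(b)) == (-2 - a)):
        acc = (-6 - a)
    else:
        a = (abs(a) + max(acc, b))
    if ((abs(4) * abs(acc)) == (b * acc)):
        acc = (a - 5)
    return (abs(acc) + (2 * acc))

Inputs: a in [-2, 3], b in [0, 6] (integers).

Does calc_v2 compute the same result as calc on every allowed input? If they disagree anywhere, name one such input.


This is a faithful refactor — comparison usage differs; local variable names differ; min/max/abs usage differs; statement counts differ, but the computed results match everywhere.
One worked example (a=-2, b=4) — calc: acc = -32; (((-6 - acc) * abs(b)) == (-2 - a)) -> false; a = 6; ((abs(4) * abs(acc)) == (b * acc)) -> false; return -32; calc_v2: val = 16; acc = -32; (((-6 - acc) * abs(b)) != (-2 - a)) -> true; a = 6; ((abs(4) * abs(acc)) == (b * acc)) -> false; return -32; agreement on -32.
Across all 42 domain points the two functions coincide.
verdict: equivalent


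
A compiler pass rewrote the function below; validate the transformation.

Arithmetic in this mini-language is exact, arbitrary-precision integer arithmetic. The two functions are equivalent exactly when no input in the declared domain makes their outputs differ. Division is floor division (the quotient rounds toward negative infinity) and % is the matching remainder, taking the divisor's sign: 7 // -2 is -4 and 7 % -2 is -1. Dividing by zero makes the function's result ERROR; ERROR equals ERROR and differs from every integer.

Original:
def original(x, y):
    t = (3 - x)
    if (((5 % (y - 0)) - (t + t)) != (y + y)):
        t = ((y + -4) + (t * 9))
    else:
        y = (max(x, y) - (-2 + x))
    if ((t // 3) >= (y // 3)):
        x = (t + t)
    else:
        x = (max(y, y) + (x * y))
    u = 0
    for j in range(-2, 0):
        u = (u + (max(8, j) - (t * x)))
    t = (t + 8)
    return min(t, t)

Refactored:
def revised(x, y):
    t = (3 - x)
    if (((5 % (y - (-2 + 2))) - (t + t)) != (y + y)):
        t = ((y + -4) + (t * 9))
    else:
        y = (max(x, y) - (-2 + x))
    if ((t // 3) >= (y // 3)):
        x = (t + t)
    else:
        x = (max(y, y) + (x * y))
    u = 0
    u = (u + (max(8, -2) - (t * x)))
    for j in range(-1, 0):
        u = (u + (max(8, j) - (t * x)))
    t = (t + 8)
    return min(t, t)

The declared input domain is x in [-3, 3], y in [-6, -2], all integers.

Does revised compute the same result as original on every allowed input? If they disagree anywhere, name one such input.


Side by side, the visible changes include: constant usage differs; and loop structure differs; and min/max/abs usage differs; and statement counts differ; and arithmetic usage differs.
Tracing x=-1, y=-2: original: t=4, then (((5 % (y - 0)) - (t + t)) != (y + y)) is true, then t=30, then ((t // 3) >= (y // 3)) is true, then x=60, then u=0, then (j=-2), then u=-1792, then (j=-1), then u=-3584, then t=38, then returns 38 | revised: t=4, then (((5 % (y - (-2 + 2))) - (t + t)) != (y + y)) is true, then t=30, then ((t // 3) >= (y // 3)) is true, then x=60, then u=0, then u=-1792, then (j=-1), then u=-3584, then t=38, then returns 38 — matching result 38.
Sweeping the whole domain (35 inputs) finds no disagreement.
verdict: equivalent


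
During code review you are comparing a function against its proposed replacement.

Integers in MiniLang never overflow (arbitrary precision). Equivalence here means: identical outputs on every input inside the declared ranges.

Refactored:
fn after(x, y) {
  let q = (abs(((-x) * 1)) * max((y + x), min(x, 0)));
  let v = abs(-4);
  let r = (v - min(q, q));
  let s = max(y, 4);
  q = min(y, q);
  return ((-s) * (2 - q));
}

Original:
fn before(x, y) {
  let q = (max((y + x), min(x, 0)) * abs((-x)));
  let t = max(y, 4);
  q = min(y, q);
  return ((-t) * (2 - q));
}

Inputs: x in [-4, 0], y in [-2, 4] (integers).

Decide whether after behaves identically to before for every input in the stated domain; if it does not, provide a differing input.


Behavior is preserved: although statement counts differ, and min/max/abs usage differs, and constant usage differs, and arithmetic usage differs, and local variable names differ, the outputs never diverge.
Tracing x=-4, y=-1: before: q=-16, then t=4, then q=-16, then returns -72 | after: q=-16, then v=4, then r=20, then s=4, then q=-16, then returns -72 — matching result -72.
An exhaustive pass over the 35 declared inputs shows identical outputs.
verdict: equivalent


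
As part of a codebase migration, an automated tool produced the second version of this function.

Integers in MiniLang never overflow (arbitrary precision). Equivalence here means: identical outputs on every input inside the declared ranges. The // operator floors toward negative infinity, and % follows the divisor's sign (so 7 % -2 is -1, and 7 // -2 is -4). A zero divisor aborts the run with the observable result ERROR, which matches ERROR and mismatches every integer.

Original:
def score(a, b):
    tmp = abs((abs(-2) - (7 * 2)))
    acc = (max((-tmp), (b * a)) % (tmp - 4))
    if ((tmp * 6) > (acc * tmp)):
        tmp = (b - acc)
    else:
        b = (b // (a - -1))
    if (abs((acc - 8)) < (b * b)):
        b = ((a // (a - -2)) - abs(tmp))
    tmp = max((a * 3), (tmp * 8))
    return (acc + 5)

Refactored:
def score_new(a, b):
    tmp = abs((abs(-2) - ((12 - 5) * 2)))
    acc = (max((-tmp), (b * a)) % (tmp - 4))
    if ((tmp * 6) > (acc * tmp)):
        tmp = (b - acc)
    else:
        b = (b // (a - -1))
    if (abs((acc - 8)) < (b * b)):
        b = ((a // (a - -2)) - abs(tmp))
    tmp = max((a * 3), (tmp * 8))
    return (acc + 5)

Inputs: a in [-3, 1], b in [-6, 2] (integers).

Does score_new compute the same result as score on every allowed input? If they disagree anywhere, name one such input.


Comparing the listings, the differences include: constant usage differs; and arithmetic usage differs.
One worked example (a=0, b=-6) — score: tmp := 12 | acc := 0 | ((tmp * 6) > (acc * tmp)): true | tmp := -6 | (abs((acc - 8)) < (b * b)): true | b := -6 | tmp := 0 | result 5; score_new: tmp := 12 | acc := 0 | ((tmp * 6) > (acc * tmp)): true | tmp := -6 | (abs((acc - 8)) < (b * b)): true | b := -6 | tmp := 0 | result 5; agreement on 5.
Checked all 45 inputs in the declared domain: the outputs agree on every one.
verdict: equivalent


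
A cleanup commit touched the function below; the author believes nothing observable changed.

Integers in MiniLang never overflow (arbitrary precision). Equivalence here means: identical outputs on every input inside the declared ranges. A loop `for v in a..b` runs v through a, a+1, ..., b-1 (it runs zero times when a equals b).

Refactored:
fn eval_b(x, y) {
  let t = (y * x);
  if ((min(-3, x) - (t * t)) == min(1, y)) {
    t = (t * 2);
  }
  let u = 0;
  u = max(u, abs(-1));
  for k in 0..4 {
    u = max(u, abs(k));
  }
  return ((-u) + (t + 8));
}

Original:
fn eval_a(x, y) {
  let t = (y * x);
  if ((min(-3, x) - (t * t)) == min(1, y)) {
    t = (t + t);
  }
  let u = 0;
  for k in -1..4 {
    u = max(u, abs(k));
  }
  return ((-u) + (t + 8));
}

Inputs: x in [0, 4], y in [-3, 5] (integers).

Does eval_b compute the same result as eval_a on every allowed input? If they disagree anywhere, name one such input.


Behavior is preserved: although arithmetic usage differs, min/max/abs usage differs, constant usage differs, statement counts differ, loop structure differs, the outputs never diverge.
Tracing x=3, y=-2: eval_a: t becomes -6; next ((min(-3, x) - (t * t)) == min(1, y)) evaluates to false; next u becomes 0; next at k=-1:; next u becomes 1; next at k=0:; next u becomes 1; next at k=1:; next u becomes 1; next at k=2:; next u becomes 2; next at k=3:; next u becomes 3; next final value -1 | eval_b: t becomes -6; next ((min(-3, x) - (t * t)) == min(1, y)) evaluates to false; next u becomes 0; next u becomes 1; next at k=0:; next u becomes 1; next at k=1:; next u becomes 1; next at k=2:; next u becomes 2; next at k=3:; next u becomes 3; next final value -1 — matching result -1.
Checked all 45 inputs in the declared domain: the outputs agree on every one.
verdict: equivalent


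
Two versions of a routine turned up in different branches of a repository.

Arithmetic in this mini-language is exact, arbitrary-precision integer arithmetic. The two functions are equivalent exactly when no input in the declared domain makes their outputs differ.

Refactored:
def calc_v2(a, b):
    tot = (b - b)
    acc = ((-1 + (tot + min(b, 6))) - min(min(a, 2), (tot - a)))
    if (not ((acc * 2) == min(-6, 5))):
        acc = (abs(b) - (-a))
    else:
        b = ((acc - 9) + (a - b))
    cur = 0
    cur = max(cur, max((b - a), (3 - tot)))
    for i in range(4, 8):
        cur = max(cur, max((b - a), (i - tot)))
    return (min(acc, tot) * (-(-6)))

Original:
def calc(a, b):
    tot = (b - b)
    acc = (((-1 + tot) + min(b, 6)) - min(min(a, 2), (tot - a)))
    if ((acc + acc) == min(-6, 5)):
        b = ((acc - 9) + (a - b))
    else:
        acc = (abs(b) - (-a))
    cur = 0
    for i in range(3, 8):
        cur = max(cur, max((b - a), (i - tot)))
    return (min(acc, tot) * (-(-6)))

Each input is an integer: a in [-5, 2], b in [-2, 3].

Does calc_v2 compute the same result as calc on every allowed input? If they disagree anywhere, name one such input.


Behavior is preserved: although min/max/abs usage differs, loop structure differs, constant usage differs, statement counts differ, arithmetic usage differs, boolean connective usage differs, the outputs never diverge.
As a probe, take a=2, b=-2: calc runs tot := 0 | acc := -1 | ((acc + acc) == min(-6, 5)): false | acc := 4 | cur := 0 | iter i=3: | cur := 3 | iter i=4: | cur := 4 | iter i=5: | cur := 5 | iter i=6: | cur := 6 | iter i=7: | cur := 7 | result 0; calc_v2 runs tot := 0 | acc := -1 | (not ((acc * 2) == min(-6, 5))): true | acc := 4 | cur := 0 | cur := 3 | iter i=4: | cur := 4 | iter i=5: | cur := 5 | iter i=6: | cur := 6 | iter i=7: | cur := 7 | result 0; both end at 0.
Every one of the 48 inputs gives matching results.
verdict: equivalent


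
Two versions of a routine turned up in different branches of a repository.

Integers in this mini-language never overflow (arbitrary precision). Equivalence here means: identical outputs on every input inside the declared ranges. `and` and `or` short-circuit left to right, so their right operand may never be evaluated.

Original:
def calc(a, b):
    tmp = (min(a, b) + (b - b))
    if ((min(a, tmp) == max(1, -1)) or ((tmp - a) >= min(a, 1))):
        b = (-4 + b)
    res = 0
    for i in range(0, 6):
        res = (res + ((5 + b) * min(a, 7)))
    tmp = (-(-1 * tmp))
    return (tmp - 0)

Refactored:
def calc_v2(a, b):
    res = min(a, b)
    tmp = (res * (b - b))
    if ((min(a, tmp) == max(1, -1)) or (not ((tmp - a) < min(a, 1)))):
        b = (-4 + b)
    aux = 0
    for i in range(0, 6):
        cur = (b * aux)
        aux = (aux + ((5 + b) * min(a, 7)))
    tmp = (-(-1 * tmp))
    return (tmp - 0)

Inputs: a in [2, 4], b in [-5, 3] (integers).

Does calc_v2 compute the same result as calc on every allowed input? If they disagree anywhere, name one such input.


Evaluate both at a=2, b=-5.
calc: tmp=-5, then ((min(a, tmp) == max(1, -1)) or ((tmp - a) >= min(a, 1))) is false, then res=0, then (i=0), then res=0, then (i=1), then res=0, then (i=2), then res=0, then (i=3), then res=0, then (i=4), then res=0, then (i=5), then res=0, then tmp=-5, then returns -5
calc_v2: res=-5, then tmp=0, then ((min(a, tmp) == max(1, -1)) or (not ((tmp - a) < min(a, 1)))) is false, then aux=0, then (i=0), then cur=0, then aux=0, then (i=1), then cur=0, then aux=0, then (i=2), then cur=0, then aux=0, then (i=3), then cur=0, then aux=0, then (i=4), then cur=0, then aux=0, then (i=5), then cur=0, then aux=0, then tmp=0, then returns 0
-5 vs 0 — the two versions disagree here.
verdict: not equivalent; witness: a=2, b=-5


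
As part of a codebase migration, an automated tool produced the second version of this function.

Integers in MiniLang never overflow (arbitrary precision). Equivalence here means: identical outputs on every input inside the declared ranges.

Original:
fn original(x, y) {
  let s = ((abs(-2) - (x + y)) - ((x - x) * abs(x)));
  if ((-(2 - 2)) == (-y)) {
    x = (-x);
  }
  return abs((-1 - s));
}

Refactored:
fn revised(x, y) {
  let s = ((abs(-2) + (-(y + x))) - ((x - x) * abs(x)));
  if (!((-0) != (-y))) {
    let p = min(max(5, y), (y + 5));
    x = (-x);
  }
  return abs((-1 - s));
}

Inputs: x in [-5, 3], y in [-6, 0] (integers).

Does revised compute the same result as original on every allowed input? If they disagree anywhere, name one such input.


Comparing the listings, the differences include: min/max/abs usage differs; arithmetic usage differs; constant usage differs; comparison usage differs; local variable names differ; statement counts differ; boolean connective usage differs.
Tracing x=3, y=-4: original: s = 3; ((-(2 - 2)) == (-y)) -> false; return 4 | revised: s = 3; (!((-0) != (-y))) -> false; return 4 — matching result 4.
An exhaustive pass over the 63 declared inputs shows identical outputs.
verdict: equivalent


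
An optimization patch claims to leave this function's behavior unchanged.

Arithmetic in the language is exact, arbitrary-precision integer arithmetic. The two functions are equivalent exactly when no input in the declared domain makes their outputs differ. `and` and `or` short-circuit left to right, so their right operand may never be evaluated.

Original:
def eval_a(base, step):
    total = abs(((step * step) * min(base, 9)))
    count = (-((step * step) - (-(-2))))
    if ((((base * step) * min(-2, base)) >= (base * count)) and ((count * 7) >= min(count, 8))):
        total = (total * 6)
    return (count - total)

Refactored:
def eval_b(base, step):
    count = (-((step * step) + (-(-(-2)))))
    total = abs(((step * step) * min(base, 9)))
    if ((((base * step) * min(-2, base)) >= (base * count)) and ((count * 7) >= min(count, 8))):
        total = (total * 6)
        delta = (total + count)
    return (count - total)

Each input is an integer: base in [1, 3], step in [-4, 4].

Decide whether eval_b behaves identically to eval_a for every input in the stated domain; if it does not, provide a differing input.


Differences: local variable names differ; arithmetic usage differs; statement counts differ — yet all 27 inputs agree.
verdict: equivalent


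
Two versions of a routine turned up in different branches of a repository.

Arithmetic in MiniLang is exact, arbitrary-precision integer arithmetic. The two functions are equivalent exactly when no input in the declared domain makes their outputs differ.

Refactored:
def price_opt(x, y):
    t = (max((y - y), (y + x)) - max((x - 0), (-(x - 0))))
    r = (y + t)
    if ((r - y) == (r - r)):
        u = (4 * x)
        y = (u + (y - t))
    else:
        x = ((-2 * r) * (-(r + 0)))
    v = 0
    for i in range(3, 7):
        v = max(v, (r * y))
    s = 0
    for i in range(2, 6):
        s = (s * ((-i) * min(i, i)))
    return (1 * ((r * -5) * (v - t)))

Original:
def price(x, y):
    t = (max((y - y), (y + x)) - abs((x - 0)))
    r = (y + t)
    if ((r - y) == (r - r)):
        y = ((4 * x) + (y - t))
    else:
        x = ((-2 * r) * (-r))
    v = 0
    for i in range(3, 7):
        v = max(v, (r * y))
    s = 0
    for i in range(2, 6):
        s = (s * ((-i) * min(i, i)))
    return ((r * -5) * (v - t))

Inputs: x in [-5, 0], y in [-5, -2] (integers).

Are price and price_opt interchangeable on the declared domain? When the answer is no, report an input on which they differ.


Reading the diff, among the changes: statement counts differ; and local variable names differ; and min/max/abs usage differs; and constant usage differs; and arithmetic usage differs.
Tracing x=-3, y=-3: price: t becomes -3; next r becomes -6; next ((r - y) == (r - r)) evaluates to false; next x becomes 72; next v becomes 0; next at i=3:; next v becomes 18; next at i=4:; next v becomes 18; next at i=5:; next v becomes 18; next at i=6:; next v becomes 18; next s becomes 0; next at i=2:; next s becomes 0; next at i=3:; next s becomes 0; next at i=4:; next s becomes 0; next at i=5:; next s becomes 0; next final value 630 | price_opt: t becomes -3; next r becomes -6; next ((r - y) == (r - r)) evaluates to false; next x becomes 72; next v becomes 0; next at i=3:; next v becomes 18; next at i=4:; next v becomes 18; next at i=5:; next v becomes 18; next at i=6:; next v becomes 18; next s becomes 0; next at i=2:; next s becomes 0; next at i=3:; next s becomes 0; next at i=4:; next s becomes 0; next at i=5:; next s becomes 0; next final value 630 — matching result 630.
Sweeping the whole domain (24 inputs) finds no disagreement.
verdict: equivalent


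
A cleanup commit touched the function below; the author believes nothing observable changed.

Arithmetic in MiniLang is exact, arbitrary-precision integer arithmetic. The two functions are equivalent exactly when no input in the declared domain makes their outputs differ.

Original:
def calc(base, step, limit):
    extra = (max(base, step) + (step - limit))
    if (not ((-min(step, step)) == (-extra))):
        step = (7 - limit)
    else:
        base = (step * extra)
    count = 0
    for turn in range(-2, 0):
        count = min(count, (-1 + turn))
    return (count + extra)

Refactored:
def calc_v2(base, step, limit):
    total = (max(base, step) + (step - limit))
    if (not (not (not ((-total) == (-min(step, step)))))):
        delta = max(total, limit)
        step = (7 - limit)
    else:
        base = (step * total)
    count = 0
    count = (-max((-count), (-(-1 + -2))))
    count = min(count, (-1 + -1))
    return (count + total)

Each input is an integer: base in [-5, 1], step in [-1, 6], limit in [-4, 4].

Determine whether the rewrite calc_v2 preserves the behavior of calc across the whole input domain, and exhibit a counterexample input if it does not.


The two versions differ — the changes include arithmetic usage differs; also statement counts differ; also min/max/abs usage differs; also constant usage differs; also boolean connective usage differs; also local variable names differ; also loop structure differs.
Tracing base=-4, step=5, limit=-4: calc: extra becomes 14; next (not ((-min(step, step)) == (-extra))) evaluates to true; next step becomes 11; next count becomes 0; next at turn=-2:; next count becomes -3; next at turn=-1:; next count becomes -3; next final value 11 | calc_v2: total becomes 14; next (not (not (not ((-total) == (-min(step, step)))))) evaluates to true; next delta becomes 14; next step becomes 11; next count becomes 0; next count becomes -3; next count becomes -3; next final value 11 — matching result 11.
Every one of the 504 inputs gives matching results.
verdict: equivalent
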